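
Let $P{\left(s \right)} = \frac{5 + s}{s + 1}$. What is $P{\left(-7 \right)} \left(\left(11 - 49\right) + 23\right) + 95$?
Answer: $90$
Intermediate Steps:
$P{\left(s \right)} = \frac{5 + s}{1 + s}$
$P{\left(-7 \right)} \left(\left(11 - 49\right) + 23\right) + 95 = \frac{5 - 7}{1 - 7} \left(\left(11 - 49\right) + 23\right) + 95 = \frac{1}{-6} \left(-2\right) \left(-38 + 23\right) + 95 = \left(- \frac{1}{6}\right) \left(-2\right) \left(-15\right) + 95 = \frac{1}{3} \left(-15\right) + 95 = -5 + 95 = 90$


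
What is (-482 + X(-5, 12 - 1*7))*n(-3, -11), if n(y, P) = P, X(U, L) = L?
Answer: 5247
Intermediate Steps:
(-482 + X(-5, 12 - 1*7))*n(-3, -11) = (-482 + (12 - 1*7))*(-11) = (-482 + (12 - 7))*(-11) = (-482 + 5)*(-11) = -477*(-11) = 5247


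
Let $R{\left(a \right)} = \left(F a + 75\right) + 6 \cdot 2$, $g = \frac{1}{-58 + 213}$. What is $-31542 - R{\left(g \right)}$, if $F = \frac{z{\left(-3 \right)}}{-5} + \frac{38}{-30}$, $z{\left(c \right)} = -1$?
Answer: $- \frac{73537409}{2325} \approx -31629.0$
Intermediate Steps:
$F = - \frac{16}{15}$ ($F = - \frac{1}{-5} + \frac{38}{-30} = \left(-1\right) \left(- \frac{1}{5}\right) + 38 \left(- \frac{1}{30}\right) = \frac{1}{5} - \frac{19}{15} = - \frac{16}{15} \approx -1.0667$)
$g = \frac{1}{155} \approx 0.0064516$
$R{\left(a \right)} = 87 - \frac{16 a}{15}$ ($R{\left(a \right)} = \left(- \frac{16 a}{15} + 75\right) + 6 \cdot 2 = \left(75 - \frac{16 a}{15}\right) + 12 = 87 - \frac{16 a}{15}$)
$-31542 - R{\left(g \right)} = -31542 - \left(87 - \frac{16}{2325}\right) = -31542 - \frac{202259}{2325} = - \frac{73537409}{2325}$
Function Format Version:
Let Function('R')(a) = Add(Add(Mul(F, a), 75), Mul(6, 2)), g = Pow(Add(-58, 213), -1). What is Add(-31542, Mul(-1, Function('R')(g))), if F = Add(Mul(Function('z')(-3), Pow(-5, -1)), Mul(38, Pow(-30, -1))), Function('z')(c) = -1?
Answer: Rational(-73537409, 2325) ≈ -31629.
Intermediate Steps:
F = Rational(-16, 15) (F = Add(Mul(-1, Pow(-5, -1)), Mul(38, Pow(-30, -1))) = Add(Mul(-1, Rational(-1, 5)), Mul(38, Rational(-1, 30))) = Add(Rational(1, 5), Rational(-19, 15)) = Rational(-16, 15) ≈ -1.0667)
g = Rational(1, 155) (g = Pow(155, -1) = Rational(1, 155) ≈ 0.0064516)
Function('R')(a) = Add(87, Mul(Rational(-16, 15), a)) (Function('R')(a) = Add(Add(Mul(Rational(-16, 15), a), 75), Mul(6, 2)) = Add(Add(75, Mul(Rational(-16, 15), a)), 12) = Add(87, Mul(Rational(-16, 15), a)))
Add(-31542, Mul(-1, Function('R')(g))) = Add(-31542, Mul(-1, Add(87, Mul(Rational(-16, 15), Rational(1, 155))))) = Add(-31542, Mul(-1, Add(87, Rational(-16, 2325)))) = Add(-31542, Mul(-1, Rational(202259, 2325))) = Add(-31542, Rational(-202259, 2325)) = Rational(-73537409, 2325)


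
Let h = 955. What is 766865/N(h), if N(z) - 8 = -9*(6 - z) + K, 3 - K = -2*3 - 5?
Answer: 766865/8563 ≈ 89.556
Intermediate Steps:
K = 14 (K = 3 - (-2*3 - 5) = 3 - (-6 - 5) = 3 - 1*(-11) = 3 + 11 = 14)
N(z) = -32 + 9*z (N(z) = 8 + (-9*(6 - z) + 14) = 8 + ((-54 + 9*z) + 14) = 8 + (-40 + 9*z) = -32 + 9*z)
766865/N(h) = 766865/(-32 + 9*955) = 766865/(-32 + 8595) = 766865/8563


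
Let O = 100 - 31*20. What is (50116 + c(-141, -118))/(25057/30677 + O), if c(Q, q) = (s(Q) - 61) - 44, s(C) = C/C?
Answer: -1534218124/15926983 ≈ -96.328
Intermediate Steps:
s(C) = 1
O = -520 (O = 100 - 620 = -520)
c(Q, q) = -104 (c(Q, q) = (1 - 61) - 44 = -60 - 44 = -104)
(50116 + c(-141, -118))/(25057/30677 + O) = (50116 - 104)/(25057/30677 - 520) = 50012/(25057*(1/30677) - 520) = 50012/(25057/30677 - 520) = 50012/(-15926983/30677) = 50012*(-30677/15926983) = -1534218124/15926983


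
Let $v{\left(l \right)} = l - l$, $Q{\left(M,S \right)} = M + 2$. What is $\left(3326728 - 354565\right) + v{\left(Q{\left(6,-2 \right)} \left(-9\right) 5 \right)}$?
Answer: $2972163$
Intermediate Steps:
$Q{\left(M,S \right)} = 2 + M$
$v{\left(l \right)} = 0$
$\left(3326728 - 354565\right) + v{\left(Q{\left(6,-2 \right)} \left(-9\right) 5 \right)} = \left(3326728 - 354565\right) + 0 = 2972163 + 0 = 2972163$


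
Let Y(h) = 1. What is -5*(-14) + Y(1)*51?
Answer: 121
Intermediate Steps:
-5*(-14) + Y(1)*51 = -5*(-14) + 1*51 = 70 + 51 = 121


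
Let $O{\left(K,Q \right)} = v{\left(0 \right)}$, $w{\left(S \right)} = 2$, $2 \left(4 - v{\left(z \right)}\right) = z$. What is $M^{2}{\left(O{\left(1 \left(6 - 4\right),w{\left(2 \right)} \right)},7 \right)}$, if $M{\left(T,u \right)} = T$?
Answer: $16$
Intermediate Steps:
$v{\left(z \right)} = 4 - \frac{z}{2}$
$O{\left(K,Q \right)} = 4$ ($O{\left(K,Q \right)} = 4 - 0 = 4 + 0 = 4$)
$M^{2}{\left(O{\left(1 \left(6 - 4\right),w{\left(2 \right)} \right)},7 \right)} = 4^{2} = 16$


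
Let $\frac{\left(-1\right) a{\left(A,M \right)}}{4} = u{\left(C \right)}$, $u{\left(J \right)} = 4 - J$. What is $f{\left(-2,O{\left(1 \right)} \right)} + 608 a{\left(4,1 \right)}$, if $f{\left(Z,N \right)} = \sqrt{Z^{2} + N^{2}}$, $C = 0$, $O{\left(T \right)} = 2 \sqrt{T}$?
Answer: $-9728 + 2 \sqrt{2} \approx -9725.2$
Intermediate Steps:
$a{\left(A,M \right)} = -16$ ($a{\left(A,M \right)} = - 4 \left(4 - 0\right) = - 4 \left(4 + 0\right) = \left(-4\right) 4 = -16$)
$f{\left(Z,N \right)} = \sqrt{N^{2} + Z^{2}}$
$f{\left(-2,O{\left(1 \right)} \right)} + 608 a{\left(4,1 \right)} = \sqrt{\left(2 \sqrt{1}\right)^{2} + \left(-2\right)^{2}} + 608 \left(-16\right) = \sqrt{\left(2 \cdot 1\right)^{2} + 4} - 9728 = \sqrt{2^{2} + 4} - 9728 = \sqrt{4 + 4} - 9728 = \sqrt{8} - 9728 = 2 \sqrt{2} - 9728 = -9728 + 2 \sqrt{2}$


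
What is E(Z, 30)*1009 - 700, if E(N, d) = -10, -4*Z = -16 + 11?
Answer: -10790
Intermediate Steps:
Z = 5/4 (Z = -(-16 + 11)/4 = -1/4*(-5) = 5/4 ≈ 1.2500)
E(Z, 30)*1009 - 700 = -10*1009 - 700 = -10090 - 700 = -10790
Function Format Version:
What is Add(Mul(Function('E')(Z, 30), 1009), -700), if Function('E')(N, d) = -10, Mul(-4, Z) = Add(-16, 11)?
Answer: -10790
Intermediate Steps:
Z = Rational(5, 4) (Z = Mul(Rational(-1, 4), Add(-16, 11)) = Mul(Rational(-1, 4), -5) = Rational(5, 4) ≈ 1.2500)
Add(Mul(Function('E')(Z, 30), 1009), -700) = Add(Mul(-10, 1009), -700) = Add(-10090, -700) = -10790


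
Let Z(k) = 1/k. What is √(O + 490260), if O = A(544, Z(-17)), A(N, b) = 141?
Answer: 3*√54489 ≈ 700.29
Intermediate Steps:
O = 141
√(O + 490260) = √(141 + 490260) = √490401 = 3*√54489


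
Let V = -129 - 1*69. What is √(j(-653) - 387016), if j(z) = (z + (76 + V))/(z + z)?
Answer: I*√660107410026/1306 ≈ 622.11*I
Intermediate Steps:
V = -198 (V = -129 - 69 = -198)
j(z) = (-122 + z)/(2*z) (j(z) = (z + (76 - 198))/(z + z) = (z - 122)/((2*z)) = (-122 + z)*(1/(2*z)) = (-122 + z)/(2*z))
√(j(-653) - 387016) = √((½)*(-122 - 653)/(-653) - 387016) = √((½)*(-1/653)*(-775) - 387016) = √(775/1306 - 387016) = √(-505442121/1306) = I*√660107410026/1306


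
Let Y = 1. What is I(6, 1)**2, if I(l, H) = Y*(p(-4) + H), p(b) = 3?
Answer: 16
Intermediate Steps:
I(l, H) = 3 + H (I(l, H) = 1*(3 + H) = 3 + H)
I(6, 1)**2 = (3 + 1)**2 = 4**2 = 16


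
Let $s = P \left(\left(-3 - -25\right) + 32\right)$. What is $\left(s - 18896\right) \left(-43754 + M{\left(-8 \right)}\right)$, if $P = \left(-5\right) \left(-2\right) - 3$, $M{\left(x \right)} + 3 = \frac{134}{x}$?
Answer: $\frac{1621204605}{2} \approx 8.106 \cdot 10^{8}$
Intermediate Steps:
$M{\left(x \right)} = -3 + \frac{134}{x}$
$P = 7$ ($P = 10 - 3 = 7$)
$s = 378$ ($s = 7 \left(\left(-3 - -25\right) + 32\right) = 7 \left(\left(-3 + 25\right) + 32\right) = 7 \left(22 + 32\right) = 7 \cdot 54 = 378$)
$\left(s - 18896\right) \left(-43754 + M{\left(-8 \right)}\right) = \left(378 - 18896\right) \left(-43754 + \left(-3 + \frac{134}{-8}\right)\right) = - 18518 \left(-43754 + \left(-3 + 134 \left(- \frac{1}{8}\right)\right)\right) = - 18518 \left(-43754 - \frac{79}{4}\right) = \left(-18518\right) \left(- \frac{175095}{4}\right) = \frac{1621204605}{2}$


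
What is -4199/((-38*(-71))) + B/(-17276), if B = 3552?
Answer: -1080595/613298 ≈ -1.7619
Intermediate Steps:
-4199/((-38*(-71))) + B/(-17276) = -4199/((-38*(-71))) + 3552/(-17276) = -4199/2698 + 3552*(-1/17276) = -4199*1/2698 - 888/4319 = -221/142 - 888/4319 = -1080595/613298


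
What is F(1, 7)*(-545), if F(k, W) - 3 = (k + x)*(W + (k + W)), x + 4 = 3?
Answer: -1635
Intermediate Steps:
x = -1 (x = -4 + 3 = -1)
F(k, W) = 3 + (-1 + k)*(k + 2*W) (F(k, W) = 3 + (k - 1)*(W + (k + W)) = 3 + (-1 + k)*(W + (W + k)) = 3 + (-1 + k)*(k + 2*W))
F(1, 7)*(-545) = (3 + 1² - 1*1 - 2*7 + 2*7*1)*(-545) = (3 + 1 - 1 - 14 + 14)*(-545) = 3*(-545) = -1635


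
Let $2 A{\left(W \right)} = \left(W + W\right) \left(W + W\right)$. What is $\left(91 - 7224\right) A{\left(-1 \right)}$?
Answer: $-14266$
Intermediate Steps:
$A{\left(W \right)} = 2 W^{2}$ ($A{\left(W \right)} = \frac{\left(W + W\right) \left(W + W\right)}{2} = \frac{2 W 2 W}{2} = \frac{4 W^{2}}{2} = 2 W^{2}$)
$\left(91 - 7224\right) A{\left(-1 \right)} = \left(91 - 7224\right) 2 \left(-1\right)^{2} = \left(91 - 7224\right) 2 \cdot 1 = \left(-7133\right) 2 = -14266$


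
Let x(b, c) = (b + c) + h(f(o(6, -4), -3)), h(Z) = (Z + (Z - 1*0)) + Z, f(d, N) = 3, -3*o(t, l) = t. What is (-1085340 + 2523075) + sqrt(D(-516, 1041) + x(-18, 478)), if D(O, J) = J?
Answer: 1437735 + sqrt(1510) ≈ 1.4378e+6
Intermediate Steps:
o(t, l) = -t/3
h(Z) = 3*Z (h(Z) = (Z + (Z + 0)) + Z = (Z + Z) + Z = 2*Z + Z = 3*Z)
x(b, c) = 9 + b + c (x(b, c) = (b + c) + 3*3 = (b + c) + 9 = 9 + b + c)
(-1085340 + 2523075) + sqrt(D(-516, 1041) + x(-18, 478)) = (-1085340 + 2523075) + sqrt(1041 + (9 - 18 + 478)) = 1437735 + sqrt(1041 + 469) = 1437735 + sqrt(1510)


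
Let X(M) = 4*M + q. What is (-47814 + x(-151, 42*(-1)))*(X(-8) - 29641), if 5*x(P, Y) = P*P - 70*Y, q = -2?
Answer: 1266107615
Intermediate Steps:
X(M) = -2 + 4*M (X(M) = 4*M - 2 = -2 + 4*M)
x(P, Y) = -14*Y + P**2/5 (x(P, Y) = (P*P - 70*Y)/5 = (P**2 - 70*Y)/5 = -14*Y + P**2/5)
(-47814 + x(-151, 42*(-1)))*(X(-8) - 29641) = (-47814 + (-588*(-1) + (1/5)*(-151)**2))*((-2 + 4*(-8)) - 29641) = (-47814 + (-14*(-42) + (1/5)*22801))*((-2 - 32) - 29641) = (-47814 + (588 + 22801/5))*(-34 - 29641) = (-47814 + 25741/5)*(-29675) = -213329/5*(-29675) = 1266107615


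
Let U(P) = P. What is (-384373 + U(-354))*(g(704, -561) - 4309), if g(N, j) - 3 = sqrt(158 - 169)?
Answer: 1656634462 - 384727*I*sqrt(11) ≈ 1.6566e+9 - 1.276e+6*I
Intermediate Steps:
g(N, j) = 3 + I*sqrt(11) (g(N, j) = 3 + sqrt(158 - 169) = 3 + sqrt(-11) = 3 + I*sqrt(11))
(-384373 + U(-354))*(g(704, -561) - 4309) = (-384373 - 354)*((3 + I*sqrt(11)) - 4309) = -384727*(-4306 + I*sqrt(11)) = 1656634462 - 384727*I*sqrt(11)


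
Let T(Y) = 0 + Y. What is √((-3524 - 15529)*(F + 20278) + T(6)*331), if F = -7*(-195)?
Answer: I*√412362093 ≈ 20307.0*I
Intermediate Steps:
F = 1365
T(Y) = Y
√((-3524 - 15529)*(F + 20278) + T(6)*331) = √((-3524 - 15529)*(1365 + 20278) + 6*331) = √(-19053*21643 + 1986) = √(-412364079 + 1986) = √(-412362093) = I*√412362093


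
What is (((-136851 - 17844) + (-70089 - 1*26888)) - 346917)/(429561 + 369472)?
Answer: -598589/799033 ≈ -0.74914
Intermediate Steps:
(((-136851 - 17844) + (-70089 - 1*26888)) - 346917)/(429561 + 369472) = ((-154695 + (-70089 - 26888)) - 346917)/799033 = ((-154695 - 96977) - 346917)*(1/799033) = (-251672 - 346917)*(1/799033) = -598589*1/799033 = -598589/799033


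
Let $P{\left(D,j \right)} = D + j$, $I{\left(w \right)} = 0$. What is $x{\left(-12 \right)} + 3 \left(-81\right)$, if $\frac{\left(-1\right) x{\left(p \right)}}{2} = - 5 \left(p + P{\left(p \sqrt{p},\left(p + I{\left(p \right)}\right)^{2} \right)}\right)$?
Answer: $1077 - 240 i \sqrt{3} \approx 1077.0 - 415.69 i$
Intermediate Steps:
$x{\left(p \right)} = 10 p + 10 p^{2} + 10 p^{\frac{3}{2}}$ ($x{\left(p \right)} = - 2 \left(- 5 \left(p + \left(p \sqrt{p} + \left(p + 0\right)^{2}\right)\right)\right) = - 2 \left(- 5 \left(p + \left(p^{\frac{3}{2}} + p^{2}\right)\right)\right) = - 2 \left(- 5 \left(p + \left(p^{2} + p^{\frac{3}{2}}\right)\right)\right) = - 2 \left(- 5 \left(p + p^{2} + p^{\frac{3}{2}}\right)\right) = - 2 \left(- 5 p - 5 p^{2} - 5 p^{\frac{3}{2}}\right) = 10 p + 10 p^{2} + 10 p^{\frac{3}{2}}$)
$x{\left(-12 \right)} + 3 \left(-81\right) = \left(10 \left(-12\right) + 10 \left(-12\right)^{2} + 10 \left(-12\right)^{\frac{3}{2}}\right) + 3 \left(-81\right) = \left(-120 + 10 \cdot 144 + 10 \left(- 24 i \sqrt{3}\right)\right) - 243 = \left(-120 + 1440 - 240 i \sqrt{3}\right) - 243 = \left(1320 - 240 i \sqrt{3}\right) - 243 = 1077 - 240 i \sqrt{3}$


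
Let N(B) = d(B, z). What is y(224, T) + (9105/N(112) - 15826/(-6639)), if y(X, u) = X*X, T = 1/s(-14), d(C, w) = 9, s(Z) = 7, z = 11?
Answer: 339850745/6639 ≈ 51190.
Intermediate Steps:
N(B) = 9
T = ⅐ (T = 1/7 = ⅐ ≈ 0.14286)
y(X, u) = X²
y(224, T) + (9105/N(112) - 15826/(-6639)) = 224² + (9105/9 - 15826/(-6639)) = 50176 + (9105*(⅑) - 15826*(-1/6639)) = 50176 + (3035/3 + 15826/6639) = 50176 + 6732281/6639 = 339850745/6639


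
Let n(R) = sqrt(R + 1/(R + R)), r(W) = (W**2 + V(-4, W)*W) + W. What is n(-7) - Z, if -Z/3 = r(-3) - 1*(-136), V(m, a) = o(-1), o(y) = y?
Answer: 435 + 3*I*sqrt(154)/14 ≈ 435.0 + 2.6592*I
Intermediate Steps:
V(m, a) = -1
r(W) = W**2 (r(W) = (W**2 - W) + W = W**2)
Z = -435 (Z = -3*((-3)**2 - 1*(-136)) = -3*(9 + 136) = -3*145 = -435)
n(R) = sqrt(R + 1/(2*R))
n(-7) - Z = sqrt(2/(-7) + 4*(-7))/2 - 1*(-435) = sqrt(2*(-1/7) - 28)/2 + 435 = sqrt(-2/7 - 28)/2 + 435 = sqrt(-198/7)/2 + 435 = (3*I*sqrt(154)/7)/2 + 435 = 3*I*sqrt(154)/14 + 435 = 435 + 3*I*sqrt(154)/14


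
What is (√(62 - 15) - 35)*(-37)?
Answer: 1295 - 37*√47 ≈ 1041.3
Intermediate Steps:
(√(62 - 15) - 35)*(-37) = (√47 - 35)*(-37) = (-35 + √47)*(-37) = 1295 - 37*√47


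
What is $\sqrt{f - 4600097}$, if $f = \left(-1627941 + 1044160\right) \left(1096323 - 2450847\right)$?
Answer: $\sqrt{790740775147} \approx 8.8924 \cdot 10^{5}$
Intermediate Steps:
$f = 790745375244$ ($f = \left(-583781\right) \left(-1354524\right) = 790745375244$)
$\sqrt{f - 4600097} = \sqrt{790745375244 - 4600097} = \sqrt{790740775147}$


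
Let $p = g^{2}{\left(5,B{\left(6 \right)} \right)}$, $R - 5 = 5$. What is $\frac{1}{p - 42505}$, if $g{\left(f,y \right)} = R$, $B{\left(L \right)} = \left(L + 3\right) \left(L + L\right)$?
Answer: $- \frac{1}{42405} \approx -2.3582 \cdot 10^{-5}$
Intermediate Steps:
$R = 10$ ($R = 5 + 5 = 10$)
$B{\left(L \right)} = 2 L \left(3 + L\right)$ ($B{\left(L \right)} = \left(3 + L\right) 2 L = 2 L \left(3 + L\right)$)
$g{\left(f,y \right)} = 10$
$p = 100$ ($p = 10^{2} = 100$)
$\frac{1}{p - 42505} = \frac{1}{100 - 42505} = \frac{1}{-42405} = - \frac{1}{42405}$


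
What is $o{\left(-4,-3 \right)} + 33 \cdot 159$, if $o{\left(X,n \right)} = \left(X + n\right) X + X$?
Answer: $5271$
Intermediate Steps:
$o{\left(X,n \right)} = X + X \left(X + n\right)$ ($o{\left(X,n \right)} = X \left(X + n\right) + X = X + X \left(X + n\right)$)
$o{\left(-4,-3 \right)} + 33 \cdot 159 = - 4 \left(1 - 4 - 3\right) + 33 \cdot 159 = \left(-4\right) \left(-6\right) + 5247 = 24 + 5247 = 5271$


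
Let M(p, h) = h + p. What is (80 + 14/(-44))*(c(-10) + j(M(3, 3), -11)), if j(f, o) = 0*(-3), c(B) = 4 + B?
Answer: -5259/11 ≈ -478.09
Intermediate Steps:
j(f, o) = 0
(80 + 14/(-44))*(c(-10) + j(M(3, 3), -11)) = (80 + 14/(-44))*((4 - 10) + 0) = (80 + 14*(-1/44))*(-6 + 0) = (80 - 7/22)*(-6) = (1753/22)*(-6) = -5259/11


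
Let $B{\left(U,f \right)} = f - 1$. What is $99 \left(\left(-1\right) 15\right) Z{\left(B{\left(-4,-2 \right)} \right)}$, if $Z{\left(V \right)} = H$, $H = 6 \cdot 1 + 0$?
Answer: $-8910$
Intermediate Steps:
$B{\left(U,f \right)} = -1 + f$
$H = 6$ ($H = 6 + 0 = 6$)
$Z{\left(V \right)} = 6$
$99 \left(\left(-1\right) 15\right) Z{\left(B{\left(-4,-2 \right)} \right)} = 99 \left(\left(-1\right) 15\right) 6 = 99 \left(-15\right) 6 = \left(-1485\right) 6 = -8910$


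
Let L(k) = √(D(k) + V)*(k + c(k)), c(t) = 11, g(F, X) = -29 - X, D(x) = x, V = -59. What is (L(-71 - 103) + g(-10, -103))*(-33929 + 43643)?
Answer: 718836 - 1583382*I*√233 ≈ 7.1884e+5 - 2.4169e+7*I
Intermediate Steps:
L(k) = √(-59 + k)*(11 + k) (L(k) = √(k - 59)*(k + 11) = √(-59 + k)*(11 + k))
(L(-71 - 103) + g(-10, -103))*(-33929 + 43643) = (√(-59 + (-71 - 103))*(11 + (-71 - 103)) + (-29 - 1*(-103)))*(-33929 + 43643) = (√(-59 - 174)*(11 - 174) + (-29 + 103))*9714 = (√(-233)*(-163) + 74)*9714 = ((I*√233)*(-163) + 74)*9714 = (-163*I*√233 + 74)*9714 = (74 - 163*I*√233)*9714 = 718836 - 1583382*I*√233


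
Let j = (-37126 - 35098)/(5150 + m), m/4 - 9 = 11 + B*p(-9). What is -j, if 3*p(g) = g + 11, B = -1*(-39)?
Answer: 36112/2667 ≈ 13.540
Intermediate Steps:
B = 39
p(g) = 11/3 + g/3 (p(g) = (g + 11)/3 = (11 + g)/3 = 11/3 + g/3)
m = 184 (m = 36 + 4*(11 + 39*(11/3 + (1/3)*(-9))) = 36 + 4*(11 + 39*(11/3 - 3)) = 36 + 4*(11 + 39*(2/3)) = 36 + 4*(11 + 26) = 36 + 4*37 = 36 + 148 = 184)
j = -36112/2667 (j = (-37126 - 35098)/(5150 + 184) = -72224/5334 = -72224*1/5334 = -36112/2667 ≈ -13.540)
-j = -1*(-36112/2667) = 36112/2667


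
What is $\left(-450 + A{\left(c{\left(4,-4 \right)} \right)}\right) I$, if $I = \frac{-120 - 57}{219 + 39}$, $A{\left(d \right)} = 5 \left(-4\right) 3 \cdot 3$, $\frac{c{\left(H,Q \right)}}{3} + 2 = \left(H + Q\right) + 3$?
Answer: $\frac{18585}{43} \approx 432.21$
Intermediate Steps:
$c{\left(H,Q \right)} = 3 + 3 H + 3 Q$ ($c{\left(H,Q \right)} = -6 + 3 \left(\left(H + Q\right) + 3\right) = -6 + 3 \left(3 + H + Q\right) = -6 + \left(9 + 3 H + 3 Q\right) = 3 + 3 H + 3 Q$)
$A{\left(d \right)} = -180$ ($A{\left(d \right)} = 5 \left(\left(-12\right) 3\right) = 5 \left(-36\right) = -180$)
$I = - \frac{59}{86}$ ($I = - \frac{177}{258} = \left(-177\right) \frac{1}{258} = - \frac{59}{86} \approx -0.68605$)
$\left(-450 + A{\left(c{\left(4,-4 \right)} \right)}\right) I = \left(-450 - 180\right) \left(- \frac{59}{86}\right) = \left(-630\right) \left(- \frac{59}{86}\right) = \frac{18585}{43}$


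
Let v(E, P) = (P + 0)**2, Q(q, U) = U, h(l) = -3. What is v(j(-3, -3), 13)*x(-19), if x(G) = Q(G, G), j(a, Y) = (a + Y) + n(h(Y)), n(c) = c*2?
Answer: -3211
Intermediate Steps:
n(c) = 2*c
j(a, Y) = -6 + Y + a (j(a, Y) = (a + Y) + 2*(-3) = (Y + a) - 6 = -6 + Y + a)
x(G) = G
v(E, P) = P**2
v(j(-3, -3), 13)*x(-19) = 13**2*(-19) = 169*(-19) = -3211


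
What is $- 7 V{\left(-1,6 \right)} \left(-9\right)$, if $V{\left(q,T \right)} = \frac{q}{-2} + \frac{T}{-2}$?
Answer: $- \frac{315}{2} \approx -157.5$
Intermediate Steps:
$V{\left(q,T \right)} = - \frac{T}{2} - \frac{q}{2}$ ($V{\left(q,T \right)} = q \left(- \frac{1}{2}\right) + T \left(- \frac{1}{2}\right) = - \frac{q}{2} - \frac{T}{2} = - \frac{T}{2} - \frac{q}{2}$)
$- 7 V{\left(-1,6 \right)} \left(-9\right) = - 7 \left(\left(- \frac{1}{2}\right) 6 - - \frac{1}{2}\right) \left(-9\right) = - 7 \left(-3 + \frac{1}{2}\right) \left(-9\right) = \left(-7\right) \left(- \frac{5}{2}\right) \left(-9\right) = \frac{35}{2} \left(-9\right) = - \frac{315}{2}$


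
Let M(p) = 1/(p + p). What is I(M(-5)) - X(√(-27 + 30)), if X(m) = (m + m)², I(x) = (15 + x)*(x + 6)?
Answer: 7591/100 ≈ 75.910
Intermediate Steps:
M(p) = 1/(2*p)
I(x) = (6 + x)*(15 + x) (I(x) = (15 + x)*(6 + x) = (6 + x)*(15 + x))
X(m) = 4*m² (X(m) = (2*m)² = 4*m²)
I(M(-5)) - X(√(-27 + 30)) = (90 + ((½)/(-5))² + 21*((½)/(-5))) - 4*(√(-27 + 30))² = (90 + ((½)*(-⅕))² + 21*((½)*(-⅕))) - 4*(√3)² = (90 + (-⅒)² + 21*(-⅒)) - 4*3 = (90 + 1/100 - 21/10) - 1*12 = 8791/100 - 12 = 7591/100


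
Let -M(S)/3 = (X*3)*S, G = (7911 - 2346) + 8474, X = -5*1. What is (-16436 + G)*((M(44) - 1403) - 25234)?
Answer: 59102829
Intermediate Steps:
X = -5
G = 14039 (G = 5565 + 8474 = 14039)
M(S) = 45*S (M(S) = -3*(-5*3)*S = -(-45)*S = 45*S)
(-16436 + G)*((M(44) - 1403) - 25234) = (-16436 + 14039)*((45*44 - 1403) - 25234) = -2397*((1980 - 1403) - 25234) = -2397*(577 - 25234) = -2397*(-24657) = 59102829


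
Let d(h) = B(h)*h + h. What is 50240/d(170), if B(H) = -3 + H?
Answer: 628/357 ≈ 1.7591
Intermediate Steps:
d(h) = h + h*(-3 + h) (d(h) = (-3 + h)*h + h = h*(-3 + h) + h = h + h*(-3 + h))
50240/d(170) = 50240/((170*(-2 + 170))) = 50240/((170*168)) = 50240/28560 = 50240*(1/28560) = 628/357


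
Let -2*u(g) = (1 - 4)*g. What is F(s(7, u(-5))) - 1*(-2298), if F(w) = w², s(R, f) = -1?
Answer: 2299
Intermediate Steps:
u(g) = 3*g/2 (u(g) = -(1 - 4)*g/2 = -(-3)*g/2 = 3*g/2)
F(s(7, u(-5))) - 1*(-2298) = (-1)² - 1*(-2298) = 1 + 2298 = 2299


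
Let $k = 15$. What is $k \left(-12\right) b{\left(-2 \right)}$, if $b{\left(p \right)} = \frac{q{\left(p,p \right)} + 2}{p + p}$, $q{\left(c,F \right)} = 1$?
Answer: $135$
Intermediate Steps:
$b{\left(p \right)} = \frac{3}{2 p}$ ($b{\left(p \right)} = \frac{1 + 2}{p + p} = \frac{3}{2 p}$)
$k \left(-12\right) b{\left(-2 \right)} = 15 \left(-12\right) \frac{3}{2 \left(-2\right)} = - 180 \cdot \frac{3}{2} \left(- \frac{1}{2}\right) = \left(-180\right) \left(- \frac{3}{4}\right) = 135$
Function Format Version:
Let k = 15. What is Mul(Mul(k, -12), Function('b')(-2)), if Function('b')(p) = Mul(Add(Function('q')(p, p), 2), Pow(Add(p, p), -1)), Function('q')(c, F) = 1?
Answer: 135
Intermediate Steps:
Function('b')(p) = Mul(Rational(3, 2), Pow(p, -1)) (Function('b')(p) = Mul(Add(1, 2), Pow(Add(p, p), -1)) = Mul(3, Pow(Mul(2, p), -1)) = Mul(3, Mul(Rational(1, 2), Pow(p, -1))) = Mul(Rational(3, 2), Pow(p, -1)))
Mul(Mul(k, -12), Function('b')(-2)) = Mul(Mul(15, -12), Mul(Rational(3, 2), Pow(-2, -1))) = Mul(-180, Mul(Rational(3, 2), Rational(-1, 2))) = Mul(-180, Rational(-3, 4)) = 135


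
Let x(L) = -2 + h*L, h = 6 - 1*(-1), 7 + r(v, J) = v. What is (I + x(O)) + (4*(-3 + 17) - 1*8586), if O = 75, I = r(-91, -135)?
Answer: -8105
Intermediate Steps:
r(v, J) = -7 + v
I = -98 (I = -7 - 91 = -98)
h = 7 (h = 6 + 1 = 7)
x(L) = -2 + 7*L
(I + x(O)) + (4*(-3 + 17) - 1*8586) = (-98 + (-2 + 7*75)) + (4*(-3 + 17) - 1*8586) = (-98 + (-2 + 525)) + (4*14 - 8586) = (-98 + 523) + (56 - 8586) = 425 - 8530 = -8105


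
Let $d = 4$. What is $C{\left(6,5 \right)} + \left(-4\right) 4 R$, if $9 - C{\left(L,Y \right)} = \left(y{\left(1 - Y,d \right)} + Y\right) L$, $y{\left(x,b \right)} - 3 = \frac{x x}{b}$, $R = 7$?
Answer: $-175$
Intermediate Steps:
$y{\left(x,b \right)} = 3 + \frac{x^{2}}{b}$ ($y{\left(x,b \right)} = 3 + \frac{x x}{b} = 3 + \frac{x^{2}}{b}$)
$C{\left(L,Y \right)} = 9 - L \left(3 + Y + \frac{\left(1 - Y\right)^{2}}{4}\right)$ ($C{\left(L,Y \right)} = 9 - \left(\left(3 + \frac{\left(1 - Y\right)^{2}}{4}\right) + Y\right) L = 9 - \left(3 + Y + \frac{\left(1 - Y\right)^{2}}{4}\right) L = 9 - L \left(3 + Y + \frac{\left(1 - Y\right)^{2}}{4}\right)$)
$C{\left(6,5 \right)} + \left(-4\right) 4 R = \left(9 - 6 \cdot 5 - \frac{3 \left(12 + \left(-1 + 5\right)^{2}\right)}{2}\right) + \left(-4\right) 4 \cdot 7 = \left(9 - 30 - \frac{3 \left(12 + 4^{2}\right)}{2}\right) - 112 = \left(9 - 30 - \frac{3 \left(12 + 16\right)}{2}\right) - 112 = \left(9 - 30 - \frac{3}{2} \cdot 28\right) - 112 = \left(9 - 30 - 42\right) - 112 = -63 - 112 = -175$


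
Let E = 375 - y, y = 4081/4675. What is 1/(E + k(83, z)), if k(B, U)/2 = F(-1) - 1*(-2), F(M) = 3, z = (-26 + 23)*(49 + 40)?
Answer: 425/163254 ≈ 0.0026033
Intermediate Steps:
z = -267 (z = -3*89 = -267)
y = 371/425 (y = 4081*(1/4675) = 371/425 ≈ 0.87294)
E = 159004/425 (E = 375 - 1*371/425 = 375 - 371/425 = 159004/425 ≈ 374.13)
k(B, U) = 10 (k(B, U) = 2*(3 - 1*(-2)) = 2*(3 + 2) = 2*5 = 10)
1/(E + k(83, z)) = 1/(159004/425 + 10) = 1/(163254/425) = 425/163254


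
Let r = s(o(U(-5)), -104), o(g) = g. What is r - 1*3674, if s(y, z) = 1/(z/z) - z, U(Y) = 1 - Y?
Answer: -3569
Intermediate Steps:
s(y, z) = 1 - z (s(y, z) = 1/1 - z = 1 - z)
r = 105 (r = 1 - 1*(-104) = 1 + 104 = 105)
r - 1*3674 = 105 - 1*3674 = 105 - 3674 = -3569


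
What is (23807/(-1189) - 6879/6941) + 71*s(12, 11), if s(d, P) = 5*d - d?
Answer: 27952285874/8252849 ≈ 3387.0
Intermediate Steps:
s(d, P) = 4*d
(23807/(-1189) - 6879/6941) + 71*s(12, 11) = (23807/(-1189) - 6879/6941) + 71*(4*12) = (23807*(-1/1189) - 6879*1/6941) + 71*48 = (-23807/1189 - 6879/6941) + 3408 = -173423518/8252849 + 3408 = 27952285874/8252849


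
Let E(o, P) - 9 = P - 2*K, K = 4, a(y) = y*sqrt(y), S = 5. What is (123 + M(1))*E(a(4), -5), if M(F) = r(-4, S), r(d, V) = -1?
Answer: -488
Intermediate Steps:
a(y) = y**(3/2)
M(F) = -1
E(o, P) = 1 + P (E(o, P) = 9 + (P - 2*4) = 9 + (P - 8) = 9 + (-8 + P) = 1 + P)
(123 + M(1))*E(a(4), -5) = (123 - 1)*(1 - 5) = 122*(-4) = -488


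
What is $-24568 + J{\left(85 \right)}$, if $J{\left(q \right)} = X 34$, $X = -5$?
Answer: $-24738$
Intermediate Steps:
$J{\left(q \right)} = -170$ ($J{\left(q \right)} = \left(-5\right) 34 = -170$)
$-24568 + J{\left(85 \right)} = -24568 - 170 = -24738$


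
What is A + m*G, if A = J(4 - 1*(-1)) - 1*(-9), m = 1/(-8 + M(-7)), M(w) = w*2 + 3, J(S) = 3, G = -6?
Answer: 234/19 ≈ 12.316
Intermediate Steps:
M(w) = 3 + 2*w (M(w) = 2*w + 3 = 3 + 2*w)
m = -1/19 (m = 1/(-8 + (3 + 2*(-7))) = 1/(-8 + (3 - 14)) = 1/(-8 - 11) = 1/(-19) = -1/19 ≈ -0.052632)
A = 12 (A = 3 - 1*(-9) = 3 + 9 = 12)
A + m*G = 12 - 1/19*(-6) = 12 + 6/19 = 234/19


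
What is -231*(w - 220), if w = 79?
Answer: 32571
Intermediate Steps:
-231*(w - 220) = -231*(79 - 220) = -231*(-141) = 32571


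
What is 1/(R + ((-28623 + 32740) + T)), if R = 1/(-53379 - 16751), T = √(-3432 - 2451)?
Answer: 20248298907170/83391180182116381 - 4918216900*I*√5883/83391180182116381 ≈ 0.00024281 - 4.5236e-6*I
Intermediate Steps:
T = I*√5883 (T = √(-5883) = I*√5883 ≈ 76.701*I)
R = -1/70130 (R = 1/(-70130) = -1/70130 ≈ -1.4259e-5)
1/(R + ((-28623 + 32740) + T)) = 1/(-1/70130 + ((-28623 + 32740) + I*√5883)) = 1/(-1/70130 + (4117 + I*√5883)) = 1/(288725209/70130 + I*√5883)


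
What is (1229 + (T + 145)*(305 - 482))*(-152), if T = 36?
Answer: 4682816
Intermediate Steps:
(1229 + (T + 145)*(305 - 482))*(-152) = (1229 + (36 + 145)*(305 - 482))*(-152) = (1229 + 181*(-177))*(-152) = (1229 - 32037)*(-152) = -30808*(-152) = 4682816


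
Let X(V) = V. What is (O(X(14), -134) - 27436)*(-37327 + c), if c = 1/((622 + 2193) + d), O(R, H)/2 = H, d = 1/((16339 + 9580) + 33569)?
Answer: 173170268780505416/167458721 ≈ 1.0341e+9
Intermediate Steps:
d = 1/59488 (d = 1/(25919 + 33569) = 1/59488 ≈ 1.6810e-5)
O(R, H) = 2*H
c = 59488/167458721 (c = 1/((622 + 2193) + 1/59488) = 1/(2815 + 1/59488) = 1/(167458721/59488) = 59488/167458721 ≈ 0.00035524)
(O(X(14), -134) - 27436)*(-37327 + c) = (2*(-134) - 27436)*(-37327 + 59488/167458721) = (-268 - 27436)*(-6250731619279/167458721) = -27704*(-6250731619279/167458721) = 173170268780505416/167458721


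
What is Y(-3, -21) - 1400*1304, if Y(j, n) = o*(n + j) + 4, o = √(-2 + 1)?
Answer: -1825596 - 24*I ≈ -1.8256e+6 - 24.0*I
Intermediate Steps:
o = I (o = √(-1) = I ≈ 1.0*I)
Y(j, n) = 4 + I*(j + n) (Y(j, n) = I*(n + j) + 4 = I*(j + n) + 4 = 4 + I*(j + n))
Y(-3, -21) - 1400*1304 = (4 + I*(-3) + I*(-21)) - 1400*1304 = (4 - 3*I - 21*I) - 1825600 = (4 - 24*I) - 1825600 = -1825596 - 24*I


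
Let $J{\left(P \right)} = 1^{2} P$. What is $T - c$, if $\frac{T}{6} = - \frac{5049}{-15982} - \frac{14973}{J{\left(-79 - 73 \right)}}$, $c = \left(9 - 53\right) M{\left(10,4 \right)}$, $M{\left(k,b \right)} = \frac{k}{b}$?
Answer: $\frac{426903661}{607316} \approx 702.93$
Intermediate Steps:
$J{\left(P \right)} = P$ ($J{\left(P \right)} = 1 P = P$)
$c = -110$ ($c = \left(9 - 53\right) \frac{10}{4} = - 44 \cdot 10 \cdot \frac{1}{4} = \left(-44\right) \frac{5}{2} = -110$)
$T = \frac{360098901}{607316}$ ($T = 6 \left(- \frac{5049}{-15982} - \frac{14973}{-79 - 73}\right) = 6 \left(\left(-5049\right) \left(- \frac{1}{15982}\right) - \frac{14973}{-152}\right) = 6 \left(\frac{5049}{15982} - - \frac{14973}{152}\right) = 6 \left(\frac{5049}{15982} + \frac{14973}{152}\right) = 6 \cdot \frac{120032967}{1214632} = \frac{360098901}{607316} \approx 592.93$)
$T - c = \frac{360098901}{607316} - -110 = \frac{360098901}{607316} + 110 = \frac{426903661}{607316}$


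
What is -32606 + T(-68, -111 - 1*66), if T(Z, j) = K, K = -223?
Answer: -32829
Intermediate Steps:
T(Z, j) = -223
-32606 + T(-68, -111 - 1*66) = -32606 - 223 = -32829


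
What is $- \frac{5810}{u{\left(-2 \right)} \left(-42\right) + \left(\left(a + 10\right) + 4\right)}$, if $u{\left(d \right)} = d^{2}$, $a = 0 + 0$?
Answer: $\frac{415}{11} \approx 37.727$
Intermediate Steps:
$a = 0$
$- \frac{5810}{u{\left(-2 \right)} \left(-42\right) + \left(\left(a + 10\right) + 4\right)} = - \frac{5810}{\left(-2\right)^{2} \left(-42\right) + \left(\left(0 + 10\right) + 4\right)} = - \frac{5810}{4 \left(-42\right) + \left(10 + 4\right)} = - \frac{5810}{-168 + 14} = - \frac{5810}{-154} = \left(-5810\right) \left(- \frac{1}{154}\right) = \frac{415}{11}$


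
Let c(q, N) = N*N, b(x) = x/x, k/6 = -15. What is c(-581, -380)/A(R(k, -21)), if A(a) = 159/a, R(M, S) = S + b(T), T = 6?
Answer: -2888000/159 ≈ -18164.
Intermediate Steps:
k = -90 (k = 6*(-15) = -90)
b(x) = 1
c(q, N) = N²
R(M, S) = 1 + S (R(M, S) = S + 1 = 1 + S)
c(-581, -380)/A(R(k, -21)) = (-380)²/((159/(1 - 21))) = 144400/((159/(-20))) = 144400/((159*(-1/20))) = 144400/(-159/20) = 144400*(-20/159) = -2888000/159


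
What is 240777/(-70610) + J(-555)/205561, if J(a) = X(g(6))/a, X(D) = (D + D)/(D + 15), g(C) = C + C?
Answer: -49444866649079/14500147547790 ≈ -3.4100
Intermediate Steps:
g(C) = 2*C
X(D) = 2*D/(15 + D) (X(D) = (2*D)/(15 + D) = 2*D/(15 + D))
J(a) = 8/(9*a) (J(a) = (2*(2*6)/(15 + 2*6))/a = (2*12/(15 + 12))/a = (2*12/27)/a = (2*12*(1/27))/a = 8/(9*a))
240777/(-70610) + J(-555)/205561 = 240777/(-70610) + ((8/9)/(-555))/205561 = 240777*(-1/70610) + ((8/9)*(-1/555))*(1/205561) = -240777/70610 - 8/4995*1/205561 = -240777/70610 - 8/1026777195 = -49444866649079/14500147547790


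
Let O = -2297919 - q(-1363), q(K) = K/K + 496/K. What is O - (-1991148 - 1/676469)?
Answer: -282851807086697/922027247 ≈ -3.0677e+5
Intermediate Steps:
q(K) = 1 + 496/K
O = -3132064464/1363 (O = -2297919 - (496 - 1363)/(-1363) = -2297919 - (-1)*(-867)/1363 = -2297919 - 1*867/1363 = -2297919 - 867/1363 = -3132064464/1363 ≈ -2.2979e+6)
O - (-1991148 - 1/676469) = -3132064464/1363 - (-1991148 - 1/676469) = -3132064464/1363 - 1*(-1346949896413/676469) = -3132064464/1363 + 1346949896413/676469 = -282851807086697/922027247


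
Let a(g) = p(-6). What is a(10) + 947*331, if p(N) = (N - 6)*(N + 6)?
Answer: 313457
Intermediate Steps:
p(N) = (-6 + N)*(6 + N)
a(g) = 0 (a(g) = -36 + (-6)² = -36 + 36 = 0)
a(10) + 947*331 = 0 + 947*331 = 0 + 313457 = 313457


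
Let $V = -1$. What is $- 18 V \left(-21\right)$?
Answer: $-378$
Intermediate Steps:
$- 18 V \left(-21\right) = \left(-18\right) \left(-1\right) \left(-21\right) = 18 \left(-21\right) = -378$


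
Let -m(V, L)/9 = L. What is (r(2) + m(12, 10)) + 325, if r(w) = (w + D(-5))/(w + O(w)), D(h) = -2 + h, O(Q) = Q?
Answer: 935/4 ≈ 233.75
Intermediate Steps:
m(V, L) = -9*L
r(w) = (-7 + w)/(2*w) (r(w) = (w + (-2 - 5))/(w + w) = (w - 7)/((2*w)) = (-7 + w)*(1/(2*w)) = (-7 + w)/(2*w))
(r(2) + m(12, 10)) + 325 = ((½)*(-7 + 2)/2 - 9*10) + 325 = ((½)*(½)*(-5) - 90) + 325 = (-5/4 - 90) + 325 = -365/4 + 325 = 935/4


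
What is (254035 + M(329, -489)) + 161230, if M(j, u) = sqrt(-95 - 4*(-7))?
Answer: 415265 + I*sqrt(67) ≈ 4.1527e+5 + 8.1853*I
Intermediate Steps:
M(j, u) = I*sqrt(67) (M(j, u) = sqrt(-95 + 28) = sqrt(-67) = I*sqrt(67))
(254035 + M(329, -489)) + 161230 = (254035 + I*sqrt(67)) + 161230 = 415265 + I*sqrt(67)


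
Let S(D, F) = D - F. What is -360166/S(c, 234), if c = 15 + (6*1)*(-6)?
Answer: 360166/255 ≈ 1412.4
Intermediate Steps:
c = -21 (c = 15 + 6*(-6) = 15 - 36 = -21)
-360166/S(c, 234) = -360166/(-21 - 1*234) = -360166/(-21 - 234) = -360166/(-255) = -360166*(-1/255) = 360166/255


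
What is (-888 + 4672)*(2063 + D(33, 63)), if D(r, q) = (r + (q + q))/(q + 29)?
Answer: 179697430/23 ≈ 7.8129e+6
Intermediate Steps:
D(r, q) = (r + 2*q)/(29 + q)
(-888 + 4672)*(2063 + D(33, 63)) = (-888 + 4672)*(2063 + (33 + 2*63)/(29 + 63)) = 3784*(2063 + (33 + 126)/92) = 3784*(2063 + (1/92)*159) = 3784*(2063 + 159/92) = 3784*(189955/92) = 179697430/23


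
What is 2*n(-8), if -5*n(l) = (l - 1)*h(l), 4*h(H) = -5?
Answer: -9/2 ≈ -4.5000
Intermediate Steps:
h(H) = -5/4 (h(H) = (1/4)*(-5) = -5/4)
n(l) = -1/4 + l/4 (n(l) = -(l - 1)*(-5)/(5*4) = -(-1 + l)*(-5)/(5*4) = -(5/4 - 5*l/4)/5 = -1/4 + l/4)
2*n(-8) = 2*(-1/4 + (1/4)*(-8)) = 2*(-1/4 - 2) = 2*(-9/4) = -9/2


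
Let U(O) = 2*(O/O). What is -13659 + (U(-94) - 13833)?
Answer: -27490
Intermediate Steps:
U(O) = 2 (U(O) = 2*1 = 2)
-13659 + (U(-94) - 13833) = -13659 + (2 - 13833) = -13659 - 13831 = -27490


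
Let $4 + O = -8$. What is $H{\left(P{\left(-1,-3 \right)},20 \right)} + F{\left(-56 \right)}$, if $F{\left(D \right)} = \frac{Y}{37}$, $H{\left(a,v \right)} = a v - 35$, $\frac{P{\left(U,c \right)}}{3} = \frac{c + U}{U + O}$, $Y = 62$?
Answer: $- \frac{7149}{481} \approx -14.863$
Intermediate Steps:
$O = -12$ ($O = -4 - 8 = -12$)
$P{\left(U,c \right)} = \frac{3 \left(U + c\right)}{-12 + U}$ ($P{\left(U,c \right)} = 3 \frac{c + U}{U - 12} = 3 \frac{U + c}{-12 + U} = \frac{3 \left(U + c\right)}{-12 + U}$)
$H{\left(a,v \right)} = -35 + a v$
$F{\left(D \right)} = \frac{62}{37}$
$H{\left(P{\left(-1,-3 \right)},20 \right)} + F{\left(-56 \right)} = \left(-35 + \frac{3 \left(-1 - 3\right)}{-12 - 1} \cdot 20\right) + \frac{62}{37} = \left(-35 + 3 \frac{1}{-13} \left(-4\right) 20\right) + \frac{62}{37} = \left(-35 + 3 \left(- \frac{1}{13}\right) \left(-4\right) 20\right) + \frac{62}{37} = \left(-35 + \frac{12}{13} \cdot 20\right) + \frac{62}{37} = \left(-35 + \frac{240}{13}\right) + \frac{62}{37} = - \frac{215}{13} + \frac{62}{37} = - \frac{7149}{481}$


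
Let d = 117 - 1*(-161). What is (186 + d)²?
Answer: 215296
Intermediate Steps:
d = 278 (d = 117 + 161 = 278)
(186 + d)² = (186 + 278)² = 464² = 215296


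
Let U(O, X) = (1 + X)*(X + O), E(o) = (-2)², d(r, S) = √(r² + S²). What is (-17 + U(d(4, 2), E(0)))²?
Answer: 509 + 60*√5 ≈ 643.16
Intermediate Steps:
d(r, S) = √(S² + r²)
E(o) = 4
U(O, X) = (1 + X)*(O + X)
(-17 + U(d(4, 2), E(0)))² = (-17 + (√(2² + 4²) + 4 + 4² + √(2² + 4²)*4))² = (-17 + (√(4 + 16) + 4 + 16 + √(4 + 16)*4))² = (-17 + (√20 + 4 + 16 + √20*4))² = (-17 + (2*√5 + 4 + 16 + (2*√5)*4))² = (-17 + (2*√5 + 4 + 16 + 8*√5))² = (-17 + (20 + 10*√5))² = (3 + 10*√5)²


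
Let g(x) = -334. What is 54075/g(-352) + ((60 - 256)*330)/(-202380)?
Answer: -182034923/1126582 ≈ -161.58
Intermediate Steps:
54075/g(-352) + ((60 - 256)*330)/(-202380) = 54075/(-334) + ((60 - 256)*330)/(-202380) = 54075*(-1/334) - 196*330*(-1/202380) = -54075/334 - 64680*(-1/202380) = -54075/334 + 1078/3373 = -182034923/1126582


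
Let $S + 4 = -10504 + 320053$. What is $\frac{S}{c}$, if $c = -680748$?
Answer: $- \frac{309545}{680748} \approx -0.45471$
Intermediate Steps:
$S = 309545$ ($S = -4 + \left(-10504 + 320053\right) = -4 + 309549 = 309545$)
$\frac{S}{c} = \frac{309545}{-680748} = 309545 \left(- \frac{1}{680748}\right) = - \frac{309545}{680748}$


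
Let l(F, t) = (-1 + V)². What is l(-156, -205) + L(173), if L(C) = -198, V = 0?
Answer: -197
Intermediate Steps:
l(F, t) = 1 (l(F, t) = (-1 + 0)² = (-1)² = 1)
l(-156, -205) + L(173) = 1 - 198 = -197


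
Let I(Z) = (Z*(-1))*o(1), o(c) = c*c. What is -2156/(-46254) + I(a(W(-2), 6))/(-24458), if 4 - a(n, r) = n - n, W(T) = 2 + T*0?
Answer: 13229116/282820083 ≈ 0.046776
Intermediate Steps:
W(T) = 2 (W(T) = 2 + 0 = 2)
o(c) = c²
a(n, r) = 4 (a(n, r) = 4 - (n - n) = 4 - 1*0 = 4 + 0 = 4)
I(Z) = -Z (I(Z) = (Z*(-1))*1² = -Z*1 = -Z)
-2156/(-46254) + I(a(W(-2), 6))/(-24458) = -2156/(-46254) - 1*4/(-24458) = -2156*(-1/46254) - 4*(-1/24458) = 1078/23127 + 2/12229 = 13229116/282820083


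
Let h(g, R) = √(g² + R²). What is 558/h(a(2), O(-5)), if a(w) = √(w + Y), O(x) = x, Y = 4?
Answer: 18*√31 ≈ 100.22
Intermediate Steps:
a(w) = √(4 + w) (a(w) = √(w + 4) = √(4 + w))
h(g, R) = √(R² + g²)
558/h(a(2), O(-5)) = 558/(√((-5)² + (√(4 + 2))²)) = 558/(√(25 + (√6)²)) = 558/(√(25 + 6)) = 558/(√31) = 558*(√31/31) = 18*√31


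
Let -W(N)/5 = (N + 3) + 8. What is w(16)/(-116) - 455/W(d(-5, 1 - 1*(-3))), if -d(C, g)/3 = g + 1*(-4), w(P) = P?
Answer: 2595/319 ≈ 8.1348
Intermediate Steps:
d(C, g) = 12 - 3*g (d(C, g) = -3*(g + 1*(-4)) = -3*(g - 4) = -3*(-4 + g) = 12 - 3*g)
W(N) = -55 - 5*N (W(N) = -5*((N + 3) + 8) = -5*((3 + N) + 8) = -5*(11 + N) = -55 - 5*N)
w(16)/(-116) - 455/W(d(-5, 1 - 1*(-3))) = 16/(-116) - 455/(-55 - 5*(12 - 3*(1 - 1*(-3)))) = 16*(-1/116) - 455/(-55 - 5*(12 - 3*(1 + 3))) = -4/29 - 455/(-55 - 5*(12 - 3*4)) = -4/29 - 455/(-55 - 5*(12 - 12)) = -4/29 - 455/(-55 - 5*0) = -4/29 - 455/(-55 + 0) = -4/29 - 455/(-55) = -4/29 - 455*(-1/55) = -4/29 + 91/11 = 2595/319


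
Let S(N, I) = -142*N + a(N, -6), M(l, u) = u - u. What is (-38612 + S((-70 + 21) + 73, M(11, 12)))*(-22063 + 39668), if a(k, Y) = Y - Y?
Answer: -739762100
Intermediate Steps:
a(k, Y) = 0
M(l, u) = 0
S(N, I) = -142*N (S(N, I) = -142*N + 0 = -142*N)
(-38612 + S((-70 + 21) + 73, M(11, 12)))*(-22063 + 39668) = (-38612 - 142*((-70 + 21) + 73))*(-22063 + 39668) = (-38612 - 142*(-49 + 73))*17605 = (-38612 - 142*24)*17605 = (-38612 - 3408)*17605 = -42020*17605 = -739762100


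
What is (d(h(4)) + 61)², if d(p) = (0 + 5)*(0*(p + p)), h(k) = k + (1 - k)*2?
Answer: 3721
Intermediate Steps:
h(k) = 2 - k (h(k) = k + (2 - 2*k) = 2 - k)
d(p) = 0 (d(p) = 5*(0*(2*p)) = 5*0 = 0)
(d(h(4)) + 61)² = (0 + 61)² = 61² = 3721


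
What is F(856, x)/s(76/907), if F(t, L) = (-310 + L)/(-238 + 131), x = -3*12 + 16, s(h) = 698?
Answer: 165/37343 ≈ 0.0044185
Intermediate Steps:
x = -20 (x = -36 + 16 = -20)
F(t, L) = 310/107 - L/107 (F(t, L) = (-310 + L)/(-107) = (-310 + L)*(-1/107) = 310/107 - L/107)
F(856, x)/s(76/907) = (310/107 - 1/107*(-20))/698 = (310/107 + 20/107)*(1/698) = (330/107)*(1/698) = 165/37343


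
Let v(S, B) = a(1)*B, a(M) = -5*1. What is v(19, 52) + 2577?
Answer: 2317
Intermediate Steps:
a(M) = -5
v(S, B) = -5*B
v(19, 52) + 2577 = -5*52 + 2577 = -260 + 2577 = 2317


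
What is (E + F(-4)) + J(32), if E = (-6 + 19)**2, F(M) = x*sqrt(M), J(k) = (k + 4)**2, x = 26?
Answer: 1465 + 52*I ≈ 1465.0 + 52.0*I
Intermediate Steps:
J(k) = (4 + k)**2
F(M) = 26*sqrt(M)
E = 169 (E = 13**2 = 169)
(E + F(-4)) + J(32) = (169 + 26*sqrt(-4)) + (4 + 32)**2 = (169 + 26*(2*I)) + 36**2 = (169 + 52*I) + 1296 = 1465 + 52*I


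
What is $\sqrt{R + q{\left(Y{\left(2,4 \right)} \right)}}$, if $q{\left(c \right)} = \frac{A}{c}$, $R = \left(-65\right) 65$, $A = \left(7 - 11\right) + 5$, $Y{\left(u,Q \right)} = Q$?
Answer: $\frac{i \sqrt{16899}}{2} \approx 64.998 i$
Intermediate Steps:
$A = 1$ ($A = -4 + 5 = 1$)
$R = -4225$
$q{\left(c \right)} = \frac{1}{c}$ ($q{\left(c \right)} = 1 \frac{1}{c} = \frac{1}{c}$)
$\sqrt{R + q{\left(Y{\left(2,4 \right)} \right)}} = \sqrt{-4225 + \frac{1}{4}} = \sqrt{- \frac{16899}{4}} = \frac{i \sqrt{16899}}{2}$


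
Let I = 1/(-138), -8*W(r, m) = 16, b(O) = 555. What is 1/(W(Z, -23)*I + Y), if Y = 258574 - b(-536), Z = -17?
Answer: 69/17803312 ≈ 3.8757e-6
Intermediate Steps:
W(r, m) = -2 (W(r, m) = -⅛*16 = -2)
I = -1/138 ≈ -0.0072464
Y = 258019 (Y = 258574 - 1*555 = 258574 - 555 = 258019)
1/(W(Z, -23)*I + Y) = 1/(-2*(-1/138) + 258019) = 1/(1/69 + 258019) = 1/(17803312/69) = 69/17803312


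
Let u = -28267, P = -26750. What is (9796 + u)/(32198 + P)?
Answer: -6157/1816 ≈ -3.3904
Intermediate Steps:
(9796 + u)/(32198 + P) = (9796 - 28267)/(32198 - 26750) = -18471/5448 = -18471*1/5448 = -6157/1816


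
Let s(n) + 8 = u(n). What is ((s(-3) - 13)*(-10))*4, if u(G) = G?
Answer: 960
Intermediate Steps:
s(n) = -8 + n
((s(-3) - 13)*(-10))*4 = (((-8 - 3) - 13)*(-10))*4 = ((-11 - 13)*(-10))*4 = -24*(-10)*4 = 240*4 = 960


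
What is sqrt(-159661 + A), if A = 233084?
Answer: sqrt(73423) ≈ 270.97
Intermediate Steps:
sqrt(-159661 + A) = sqrt(-159661 + 233084) = sqrt(73423)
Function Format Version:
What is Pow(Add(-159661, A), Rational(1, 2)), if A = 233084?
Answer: Pow(73423, Rational(1, 2)) ≈ 270.97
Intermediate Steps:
Pow(Add(-159661, A), Rational(1, 2)) = Pow(Add(-159661, 233084), Rational(1, 2)) = Pow(73423, Rational(1, 2))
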